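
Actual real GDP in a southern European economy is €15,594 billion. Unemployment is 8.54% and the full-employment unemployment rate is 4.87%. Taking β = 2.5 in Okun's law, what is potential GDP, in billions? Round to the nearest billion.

Unemployment gap = 8.54 - 4.87 = 3.67 points, so output gap = -2.5 × 3.67 = -9.175%.
Since Y = Y* × (1 + gap/100), Y* = 15594/0.90825 ≈ 17169 billion.

€17,169 billion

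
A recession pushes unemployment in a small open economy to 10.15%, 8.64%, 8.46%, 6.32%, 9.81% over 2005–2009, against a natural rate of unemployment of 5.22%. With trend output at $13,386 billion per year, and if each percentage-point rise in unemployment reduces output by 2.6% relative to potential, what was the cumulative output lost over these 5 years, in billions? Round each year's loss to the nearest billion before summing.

$6,014 billion

Year 2005: gap = -2.6 × (10.15 - 5.22) = -12.818%, loss ≈ 13386 × 12.818/100 ≈ 1716.
Year 2006: gap = -2.6 × (8.64 - 5.22) = -8.892%, loss ≈ 13386 × 8.892/100 ≈ 1190.
Year 2007: gap = -2.6 × (8.46 - 5.22) = -8.424%, loss ≈ 13386 × 8.424/100 ≈ 1128.
Year 2008: gap = -2.6 × (6.32 - 5.22) = -2.86%, loss ≈ 13386 × 2.86/100 ≈ 383.
Year 2009: gap = -2.6 × (9.81 - 5.22) = -11.934%, loss ≈ 13386 × 11.934/100 ≈ 1597.
Total lost output = 1716 + 1190 + 1128 + 383 + 1597 = 6014 billion.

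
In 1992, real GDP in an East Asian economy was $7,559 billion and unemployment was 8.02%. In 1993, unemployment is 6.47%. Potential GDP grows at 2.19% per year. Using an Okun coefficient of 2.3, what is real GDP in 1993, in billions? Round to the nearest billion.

Δu = 6.47 - 8.02 = -1.55 points.
Okun's law (growth form): g_Y = g_Y* - β × Δu = 2.19 - 2.3 × (-1.55) = 2.19 + 3.565 = 5.755%.
Real GDP in the next year = 7559 × (1 + 5.755/100) = 7559 × 1.05755 ≈ 7994 billion.

$7,994 billion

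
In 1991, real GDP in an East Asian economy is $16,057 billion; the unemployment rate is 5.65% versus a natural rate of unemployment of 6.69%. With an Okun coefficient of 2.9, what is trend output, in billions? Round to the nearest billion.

Unemployment gap = 5.65 - 6.69 = -1.04 points, so output gap = -2.9 × (-1.04) = 3.016%.
Since Y = Y* × (1 + gap/100), Y* = 16057/1.03016 ≈ 15587 billion.

$15,587 billion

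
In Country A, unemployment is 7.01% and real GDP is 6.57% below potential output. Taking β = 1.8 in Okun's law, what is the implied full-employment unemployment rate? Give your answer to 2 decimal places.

3.36%

From Okun's law, u - u* = -(output gap)/β = -(-6.57)/1.8 = 3.65 points.
So u* = 7.01 - 3.65 = 3.36%.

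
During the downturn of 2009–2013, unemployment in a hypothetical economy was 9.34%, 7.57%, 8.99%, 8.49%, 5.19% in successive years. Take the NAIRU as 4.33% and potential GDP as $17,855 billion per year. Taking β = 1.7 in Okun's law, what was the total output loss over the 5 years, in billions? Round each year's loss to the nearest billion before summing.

Year 2009: gap = -1.7 × (9.34 - 4.33) = -8.517%, loss ≈ 17855 × 8.517/100 ≈ 1521.
Year 2010: gap = -1.7 × (7.57 - 4.33) = -5.508%, loss ≈ 17855 × 5.508/100 ≈ 983.
Year 2011: gap = -1.7 × (8.99 - 4.33) = -7.922%, loss ≈ 17855 × 7.922/100 ≈ 1414.
Year 2012: gap = -1.7 × (8.49 - 4.33) = -7.072%, loss ≈ 17855 × 7.072/100 ≈ 1263.
Year 2013: gap = -1.7 × (5.19 - 4.33) = -1.462%, loss ≈ 17855 × 1.462/100 ≈ 261.
Total lost output = 1521 + 983 + 1414 + 1263 + 261 = 5442 billion.

$5,442 billion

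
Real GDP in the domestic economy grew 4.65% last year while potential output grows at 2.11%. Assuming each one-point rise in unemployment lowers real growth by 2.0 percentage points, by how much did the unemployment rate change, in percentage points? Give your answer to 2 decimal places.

-1.27 percentage points

Growth-rate Okun's law: g_Y = g_Y* - β × Δu, so Δu = (g_Y* - g_Y)/β.
Δu = (2.11 - 4.65)/2.0 = -2.54/2.0 = -1.27 percentage points.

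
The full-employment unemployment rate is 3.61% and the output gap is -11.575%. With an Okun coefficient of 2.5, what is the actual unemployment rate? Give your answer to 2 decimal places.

8.24%

From Okun's law, u - u* = -(output gap)/β = -(-11.575)/2.5 = 4.63 points.
So u = 3.61 + 4.63 = 8.24%.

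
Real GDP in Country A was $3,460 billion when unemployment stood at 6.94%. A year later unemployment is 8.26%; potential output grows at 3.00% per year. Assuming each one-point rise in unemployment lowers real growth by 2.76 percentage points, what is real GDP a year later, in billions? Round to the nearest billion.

Δu = 8.26 - 6.94 = 1.32 points.
Okun's law (growth form): g_Y = g_Y* - β × Δu = 3.00 - 2.76 × (1.32) = 3 - 3.6432 = -0.6432%.
Real GDP in the next year = 3460 × (1 - 0.6432/100) = 3460 × 0.993568 ≈ 3438 billion.

$3,438 billion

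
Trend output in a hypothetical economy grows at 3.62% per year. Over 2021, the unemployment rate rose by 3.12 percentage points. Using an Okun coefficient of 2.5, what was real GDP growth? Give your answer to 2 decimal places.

-4.18%

Growth-rate Okun's law: g_Y = g_Y* - β × Δu.
g_Y = 3.62 - 2.5 × (3.12) = 3.62 - 7.8 = -4.18%, i.e. -4.18% to 2 d.p.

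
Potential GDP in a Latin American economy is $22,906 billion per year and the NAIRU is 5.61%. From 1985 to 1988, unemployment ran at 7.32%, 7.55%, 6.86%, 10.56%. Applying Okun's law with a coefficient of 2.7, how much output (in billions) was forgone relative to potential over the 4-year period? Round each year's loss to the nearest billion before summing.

Year 1985: gap = -2.7 × (7.32 - 5.61) = -4.617%, loss ≈ 22906 × 4.617/100 ≈ 1058.
Year 1986: gap = -2.7 × (7.55 - 5.61) = -5.238%, loss ≈ 22906 × 5.238/100 ≈ 1200.
Year 1987: gap = -2.7 × (6.86 - 5.61) = -3.375%, loss ≈ 22906 × 3.375/100 ≈ 773.
Year 1988: gap = -2.7 × (10.56 - 5.61) = -13.365%, loss ≈ 22906 × 13.365/100 ≈ 3061.
Total lost output = 1058 + 1200 + 773 + 3061 = 6092 billion.

$6,092 billion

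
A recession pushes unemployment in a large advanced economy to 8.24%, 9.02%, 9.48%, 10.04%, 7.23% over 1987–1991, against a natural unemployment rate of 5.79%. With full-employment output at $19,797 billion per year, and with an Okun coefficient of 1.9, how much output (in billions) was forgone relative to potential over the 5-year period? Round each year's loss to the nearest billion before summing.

$5,666 billion

Year 1987: gap = -1.9 × (8.24 - 5.79) = -4.655%, loss ≈ 19797 × 4.655/100 ≈ 922.
Year 1988: gap = -1.9 × (9.02 - 5.79) = -6.137%, loss ≈ 19797 × 6.137/100 ≈ 1215.
Year 1989: gap = -1.9 × (9.48 - 5.79) = -7.011%, loss ≈ 19797 × 7.011/100 ≈ 1388.
Year 1990: gap = -1.9 × (10.04 - 5.79) = -8.075%, loss ≈ 19797 × 8.075/100 ≈ 1599.
Year 1991: gap = -1.9 × (7.23 - 5.79) = -2.736%, loss ≈ 19797 × 2.736/100 ≈ 542.
Total lost output = 922 + 1215 + 1388 + 1599 + 542 = 5666 billion.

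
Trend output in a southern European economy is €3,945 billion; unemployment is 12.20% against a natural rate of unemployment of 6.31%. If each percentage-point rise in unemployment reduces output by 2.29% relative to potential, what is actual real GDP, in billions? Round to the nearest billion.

€3,413 billion

Unemployment gap = 12.2 - 6.31 = 5.89 points, so the output gap is -2.29 × 5.89 = -13.4881%.
Actual GDP = 3945 × (1 - 13.4881/100) = 3945 × 0.865119 ≈ 3413 billion.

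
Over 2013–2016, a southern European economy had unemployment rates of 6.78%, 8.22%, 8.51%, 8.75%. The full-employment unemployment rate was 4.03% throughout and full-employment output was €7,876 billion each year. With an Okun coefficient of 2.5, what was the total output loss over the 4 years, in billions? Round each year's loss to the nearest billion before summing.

Year 2013: gap = -2.5 × (6.78 - 4.03) = -6.875%, loss ≈ 7876 × 6.875/100 ≈ 541.
Year 2014: gap = -2.5 × (8.22 - 4.03) = -10.475%, loss ≈ 7876 × 10.475/100 ≈ 825.
Year 2015: gap = -2.5 × (8.51 - 4.03) = -11.2%, loss ≈ 7876 × 11.2/100 ≈ 882.
Year 2016: gap = -2.5 × (8.75 - 4.03) = -11.8%, loss ≈ 7876 × 11.8/100 ≈ 929.
Total lost output = 541 + 825 + 882 + 929 = 3177 billion.

€3,177 billion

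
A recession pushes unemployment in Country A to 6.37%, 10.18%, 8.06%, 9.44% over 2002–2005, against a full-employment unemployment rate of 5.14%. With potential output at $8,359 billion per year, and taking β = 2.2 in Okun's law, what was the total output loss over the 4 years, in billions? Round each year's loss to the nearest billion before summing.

$2,481 billion

Year 2002: gap = -2.2 × (6.37 - 5.14) = -2.706%, loss ≈ 8359 × 2.706/100 ≈ 226.
Year 2003: gap = -2.2 × (10.18 - 5.14) = -11.088%, loss ≈ 8359 × 11.088/100 ≈ 927.
Year 2004: gap = -2.2 × (8.06 - 5.14) = -6.424%, loss ≈ 8359 × 6.424/100 ≈ 537.
Year 2005: gap = -2.2 × (9.44 - 5.14) = -9.46%, loss ≈ 8359 × 9.46/100 ≈ 791.
Total lost output = 226 + 927 + 537 + 791 = 2481 billion.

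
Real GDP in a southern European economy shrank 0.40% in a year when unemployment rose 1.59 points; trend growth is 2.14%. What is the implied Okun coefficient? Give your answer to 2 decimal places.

Growth form: g_Y = g_Y* - β × Δu, so β = (g_Y* - g_Y)/Δu.
β = (2.14 + 0.4)/1.59 = 2.54/1.59 = 1.60.

β ≈ 1.60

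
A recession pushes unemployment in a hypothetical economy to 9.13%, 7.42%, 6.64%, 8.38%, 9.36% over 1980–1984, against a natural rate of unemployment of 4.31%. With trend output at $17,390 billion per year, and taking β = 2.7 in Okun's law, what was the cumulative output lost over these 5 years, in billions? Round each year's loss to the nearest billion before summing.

$9,099 billion

Year 1980: gap = -2.7 × (9.13 - 4.31) = -13.014%, loss ≈ 17390 × 13.014/100 ≈ 2263.
Year 1981: gap = -2.7 × (7.42 - 4.31) = -8.397%, loss ≈ 17390 × 8.397/100 ≈ 1460.
Year 1982: gap = -2.7 × (6.64 - 4.31) = -6.291%, loss ≈ 17390 × 6.291/100 ≈ 1094.
Year 1983: gap = -2.7 × (8.38 - 4.31) = -10.989%, loss ≈ 17390 × 10.989/100 ≈ 1911.
Year 1984: gap = -2.7 × (9.36 - 4.31) = -13.635%, loss ≈ 17390 × 13.635/100 ≈ 2371.
Total lost output = 2263 + 1460 + 1094 + 1911 + 2371 = 9099 billion.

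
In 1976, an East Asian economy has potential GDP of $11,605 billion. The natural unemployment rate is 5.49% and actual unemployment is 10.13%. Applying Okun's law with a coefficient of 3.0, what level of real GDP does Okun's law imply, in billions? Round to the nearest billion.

Unemployment gap = 10.13 - 5.49 = 4.64 points, so the output gap is -3 × 4.64 = -13.92%.
Actual GDP = 11605 × (1 - 13.92/100) = 11605 × 0.8608 ≈ 9990 billion.

$9,990 billion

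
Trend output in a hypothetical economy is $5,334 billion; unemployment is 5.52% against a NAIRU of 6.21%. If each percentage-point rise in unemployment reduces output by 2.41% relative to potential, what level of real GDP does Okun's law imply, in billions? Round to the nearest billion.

Unemployment gap = 5.52 - 6.21 = -0.69 points, so the output gap is -2.41 × (-0.69) = 1.6629%.
Actual GDP = 5334 × (1 + 1.6629/100) = 5334 × 1.016629 ≈ 5423 billion.

$5,423 billion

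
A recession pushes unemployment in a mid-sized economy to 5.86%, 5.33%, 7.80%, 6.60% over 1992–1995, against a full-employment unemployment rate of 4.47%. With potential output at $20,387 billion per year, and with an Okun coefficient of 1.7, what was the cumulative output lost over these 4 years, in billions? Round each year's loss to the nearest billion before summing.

$2,672 billion

Year 1992: gap = -1.7 × (5.86 - 4.47) = -2.363%, loss ≈ 20387 × 2.363/100 ≈ 482.
Year 1993: gap = -1.7 × (5.33 - 4.47) = -1.462%, loss ≈ 20387 × 1.462/100 ≈ 298.
Year 1994: gap = -1.7 × (7.8 - 4.47) = -5.661%, loss ≈ 20387 × 5.661/100 ≈ 1154.
Year 1995: gap = -1.7 × (6.6 - 4.47) = -3.621%, loss ≈ 20387 × 3.621/100 ≈ 738.
Total lost output = 482 + 298 + 1154 + 738 = 2672 billion.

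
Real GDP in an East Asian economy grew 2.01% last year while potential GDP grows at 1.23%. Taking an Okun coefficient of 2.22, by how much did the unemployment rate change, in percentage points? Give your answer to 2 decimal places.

-0.35 percentage points

Growth-rate Okun's law: g_Y = g_Y* - β × Δu, so Δu = (g_Y* - g_Y)/β.
Δu = (1.23 - 2.01)/2.22 = -0.78/2.22 = -0.35 percentage points.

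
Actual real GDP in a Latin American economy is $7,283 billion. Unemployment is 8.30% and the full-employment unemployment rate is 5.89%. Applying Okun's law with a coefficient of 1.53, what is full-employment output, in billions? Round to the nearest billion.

$7,562 billion

Unemployment gap = 8.3 - 5.89 = 2.41 points, so output gap = -1.53 × 2.41 = -3.6873%.
Since Y = Y* × (1 + gap/100), Y* = 7283/0.963127 ≈ 7562 billion.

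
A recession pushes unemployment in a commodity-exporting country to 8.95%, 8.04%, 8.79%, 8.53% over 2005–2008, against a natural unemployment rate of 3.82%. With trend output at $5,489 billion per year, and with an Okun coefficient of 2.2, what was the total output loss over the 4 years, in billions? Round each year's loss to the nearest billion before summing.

$2,298 billion

Year 2005: gap = -2.2 × (8.95 - 3.82) = -11.286%, loss ≈ 5489 × 11.286/100 ≈ 619.
Year 2006: gap = -2.2 × (8.04 - 3.82) = -9.284%, loss ≈ 5489 × 9.284/100 ≈ 510.
Year 2007: gap = -2.2 × (8.79 - 3.82) = -10.934%, loss ≈ 5489 × 10.934/100 ≈ 600.
Year 2008: gap = -2.2 × (8.53 - 3.82) = -10.362%, loss ≈ 5489 × 10.362/100 ≈ 569.
Total lost output = 619 + 510 + 600 + 569 = 2298 billion.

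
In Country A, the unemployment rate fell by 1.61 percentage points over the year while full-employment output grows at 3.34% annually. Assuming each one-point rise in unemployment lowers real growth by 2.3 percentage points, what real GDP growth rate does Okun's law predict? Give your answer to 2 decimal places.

7.04%

Growth-rate Okun's law: g_Y = g_Y* - β × Δu.
g_Y = 3.34 - 2.3 × (-1.61) = 3.34 + 3.703 = 7.043%, i.e. 7.04% to 2 d.p.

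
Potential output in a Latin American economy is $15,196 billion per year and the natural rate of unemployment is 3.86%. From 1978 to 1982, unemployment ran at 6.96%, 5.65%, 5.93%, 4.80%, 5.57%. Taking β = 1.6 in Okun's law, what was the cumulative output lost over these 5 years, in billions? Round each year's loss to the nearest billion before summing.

$2,337 billion

Year 1978: gap = -1.6 × (6.96 - 3.86) = -4.96%, loss ≈ 15196 × 4.96/100 ≈ 754.
Year 1979: gap = -1.6 × (5.65 - 3.86) = -2.864%, loss ≈ 15196 × 2.864/100 ≈ 435.
Year 1980: gap = -1.6 × (5.93 - 3.86) = -3.312%, loss ≈ 15196 × 3.312/100 ≈ 503.
Year 1981: gap = -1.6 × (4.8 - 3.86) = -1.504%, loss ≈ 15196 × 1.504/100 ≈ 229.
Year 1982: gap = -1.6 × (5.57 - 3.86) = -2.736%, loss ≈ 15196 × 2.736/100 ≈ 416.
Total lost output = 754 + 435 + 503 + 229 + 416 = 2337 billion.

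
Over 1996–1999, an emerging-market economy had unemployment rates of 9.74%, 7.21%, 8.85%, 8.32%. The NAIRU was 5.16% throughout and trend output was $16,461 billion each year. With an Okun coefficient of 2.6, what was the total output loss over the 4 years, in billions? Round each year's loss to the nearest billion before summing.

Year 1996: gap = -2.6 × (9.74 - 5.16) = -11.908%, loss ≈ 16461 × 11.908/100 ≈ 1960.
Year 1997: gap = -2.6 × (7.21 - 5.16) = -5.33%, loss ≈ 16461 × 5.33/100 ≈ 877.
Year 1998: gap = -2.6 × (8.85 - 5.16) = -9.594%, loss ≈ 16461 × 9.594/100 ≈ 1579.
Year 1999: gap = -2.6 × (8.32 - 5.16) = -8.216%, loss ≈ 16461 × 8.216/100 ≈ 1352.
Total lost output = 1960 + 877 + 1579 + 1352 = 5768 billion.

$5,768 billion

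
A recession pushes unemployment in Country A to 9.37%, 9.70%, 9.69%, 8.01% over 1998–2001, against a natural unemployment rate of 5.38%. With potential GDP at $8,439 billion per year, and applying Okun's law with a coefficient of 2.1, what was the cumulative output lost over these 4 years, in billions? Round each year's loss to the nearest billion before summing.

Year 1998: gap = -2.1 × (9.37 - 5.38) = -8.379%, loss ≈ 8439 × 8.379/100 ≈ 707.
Year 1999: gap = -2.1 × (9.7 - 5.38) = -9.072%, loss ≈ 8439 × 9.072/100 ≈ 766.
Year 2000: gap = -2.1 × (9.69 - 5.38) = -9.051%, loss ≈ 8439 × 9.051/100 ≈ 764.
Year 2001: gap = -2.1 × (8.01 - 5.38) = -5.523%, loss ≈ 8439 × 5.523/100 ≈ 466.
Total lost output = 707 + 766 + 764 + 466 = 2703 billion.

$2,703 billion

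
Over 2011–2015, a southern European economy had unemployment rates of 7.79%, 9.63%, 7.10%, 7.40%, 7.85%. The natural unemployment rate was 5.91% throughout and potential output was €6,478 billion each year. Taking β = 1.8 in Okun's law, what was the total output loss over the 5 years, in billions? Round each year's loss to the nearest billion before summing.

€1,192 billion

Year 2011: gap = -1.8 × (7.79 - 5.91) = -3.384%, loss ≈ 6478 × 3.384/100 ≈ 219.
Year 2012: gap = -1.8 × (9.63 - 5.91) = -6.696%, loss ≈ 6478 × 6.696/100 ≈ 434.
Year 2013: gap = -1.8 × (7.1 - 5.91) = -2.142%, loss ≈ 6478 × 2.142/100 ≈ 139.
Year 2014: gap = -1.8 × (7.4 - 5.91) = -2.682%, loss ≈ 6478 × 2.682/100 ≈ 174.
Year 2015: gap = -1.8 × (7.85 - 5.91) = -3.492%, loss ≈ 6478 × 3.492/100 ≈ 226.
Total lost output = 219 + 434 + 139 + 174 + 226 = 1192 billion.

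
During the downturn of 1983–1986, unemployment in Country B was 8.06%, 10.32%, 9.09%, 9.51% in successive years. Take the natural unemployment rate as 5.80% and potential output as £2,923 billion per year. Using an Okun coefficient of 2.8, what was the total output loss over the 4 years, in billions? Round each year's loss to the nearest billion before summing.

£1,128 billion

Year 1983: gap = -2.8 × (8.06 - 5.8) = -6.328%, loss ≈ 2923 × 6.328/100 ≈ 185.
Year 1984: gap = -2.8 × (10.32 - 5.8) = -12.656%, loss ≈ 2923 × 12.656/100 ≈ 370.
Year 1985: gap = -2.8 × (9.09 - 5.8) = -9.212%, loss ≈ 2923 × 9.212/100 ≈ 269.
Year 1986: gap = -2.8 × (9.51 - 5.8) = -10.388%, loss ≈ 2923 × 10.388/100 ≈ 304.
Total lost output = 185 + 370 + 269 + 304 = 1128 billion.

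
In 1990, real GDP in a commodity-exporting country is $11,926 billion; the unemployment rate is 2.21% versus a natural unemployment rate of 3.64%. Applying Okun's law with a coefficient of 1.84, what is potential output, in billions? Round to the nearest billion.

Unemployment gap = 2.21 - 3.64 = -1.43 points, so output gap = -1.84 × (-1.43) = 2.6312%.
Since Y = Y* × (1 + gap/100), Y* = 11926/1.026312 ≈ 11620 billion.

$11,620 billion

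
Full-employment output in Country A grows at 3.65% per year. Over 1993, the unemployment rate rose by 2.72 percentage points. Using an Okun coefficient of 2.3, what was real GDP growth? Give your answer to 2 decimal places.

Growth-rate Okun's law: g_Y = g_Y* - β × Δu.
g_Y = 3.65 - 2.3 × (2.72) = 3.65 - 6.256 = -2.606%, i.e. -2.61% to 2 d.p.

-2.61%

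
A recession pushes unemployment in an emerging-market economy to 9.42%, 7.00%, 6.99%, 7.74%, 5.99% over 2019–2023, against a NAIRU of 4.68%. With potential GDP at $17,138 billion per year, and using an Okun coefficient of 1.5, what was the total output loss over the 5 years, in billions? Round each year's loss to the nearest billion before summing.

Year 2019: gap = -1.5 × (9.42 - 4.68) = -7.11%, loss ≈ 17138 × 7.11/100 ≈ 1219.
Year 2020: gap = -1.5 × (7 - 4.68) = -3.48%, loss ≈ 17138 × 3.48/100 ≈ 596.
Year 2021: gap = -1.5 × (6.99 - 4.68) = -3.465%, loss ≈ 17138 × 3.465/100 ≈ 594.
Year 2022: gap = -1.5 × (7.74 - 4.68) = -4.59%, loss ≈ 17138 × 4.59/100 ≈ 787.
Year 2023: gap = -1.5 × (5.99 - 4.68) = -1.965%, loss ≈ 17138 × 1.965/100 ≈ 337.
Total lost output = 1219 + 596 + 594 + 787 + 337 = 3533 billion.

$3,533 billion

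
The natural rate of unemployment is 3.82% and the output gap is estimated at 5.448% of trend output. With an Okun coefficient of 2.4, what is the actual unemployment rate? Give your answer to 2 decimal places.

1.55%

From Okun's law, u - u* = -(output gap)/β = -(5.448)/2.4 = -2.27 points.
So u = 3.82 - 2.27 = 1.55%.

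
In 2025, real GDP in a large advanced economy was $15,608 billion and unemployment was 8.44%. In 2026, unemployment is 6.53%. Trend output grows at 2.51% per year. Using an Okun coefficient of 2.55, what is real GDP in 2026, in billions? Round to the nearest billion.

Δu = 6.53 - 8.44 = -1.91 points.
Okun's law (growth form): g_Y = g_Y* - β × Δu = 2.51 - 2.55 × (-1.91) = 2.51 + 4.8705 = 7.3805%.
Real GDP in the next year = 15608 × (1 + 7.3805/100) = 15608 × 1.073805 ≈ 16760 billion.

$16,760 billion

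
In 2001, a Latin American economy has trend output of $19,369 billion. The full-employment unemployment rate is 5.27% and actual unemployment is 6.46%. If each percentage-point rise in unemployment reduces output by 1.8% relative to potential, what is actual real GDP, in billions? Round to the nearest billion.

Unemployment gap = 6.46 - 5.27 = 1.19 points, so the output gap is -1.8 × 1.19 = -2.142%.
Actual GDP = 19369 × (1 - 2.142/100) = 19369 × 0.97858 ≈ 18954 billion.

$18,954 billion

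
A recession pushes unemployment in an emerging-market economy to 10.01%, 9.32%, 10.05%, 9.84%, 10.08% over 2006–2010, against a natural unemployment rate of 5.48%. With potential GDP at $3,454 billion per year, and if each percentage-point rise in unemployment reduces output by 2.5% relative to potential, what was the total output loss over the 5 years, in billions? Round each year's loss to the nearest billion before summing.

Year 2006: gap = -2.5 × (10.01 - 5.48) = -11.325%, loss ≈ 3454 × 11.325/100 ≈ 391.
Year 2007: gap = -2.5 × (9.32 - 5.48) = -9.6%, loss ≈ 3454 × 9.6/100 ≈ 332.
Year 2008: gap = -2.5 × (10.05 - 5.48) = -11.425%, loss ≈ 3454 × 11.425/100 ≈ 395.
Year 2009: gap = -2.5 × (9.84 - 5.48) = -10.9%, loss ≈ 3454 × 10.9/100 ≈ 376.
Year 2010: gap = -2.5 × (10.08 - 5.48) = -11.5%, loss ≈ 3454 × 11.5/100 ≈ 397.
Total lost output = 391 + 332 + 395 + 376 + 397 = 1891 billion.

$1,891 billion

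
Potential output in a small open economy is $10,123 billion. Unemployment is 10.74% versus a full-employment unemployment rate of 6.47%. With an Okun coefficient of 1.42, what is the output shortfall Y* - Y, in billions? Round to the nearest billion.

$614 billion

Output gap = -1.42 × (10.74 - 6.47) = -1.42 × 4.27 = -6.0634%.
Actual GDP ≈ 10123 × 0.939366 ≈ 9509 billion, so the shortfall is 10123 - 9509 = 614 billion.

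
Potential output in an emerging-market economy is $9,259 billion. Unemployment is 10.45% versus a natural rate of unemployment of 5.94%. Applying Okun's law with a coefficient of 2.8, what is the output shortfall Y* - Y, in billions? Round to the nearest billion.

Output gap = -2.8 × (10.45 - 5.94) = -2.8 × 4.51 = -12.628%.
Actual GDP ≈ 9259 × 0.87372 ≈ 8090 billion, so the shortfall is 9259 - 8090 = 1169 billion.

$1,169 billion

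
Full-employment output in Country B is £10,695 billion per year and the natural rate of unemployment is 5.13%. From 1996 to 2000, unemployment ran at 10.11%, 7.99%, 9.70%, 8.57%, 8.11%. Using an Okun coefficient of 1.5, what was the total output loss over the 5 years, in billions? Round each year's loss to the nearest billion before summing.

Year 1996: gap = -1.5 × (10.11 - 5.13) = -7.47%, loss ≈ 10695 × 7.47/100 ≈ 799.
Year 1997: gap = -1.5 × (7.99 - 5.13) = -4.29%, loss ≈ 10695 × 4.29/100 ≈ 459.
Year 1998: gap = -1.5 × (9.7 - 5.13) = -6.855%, loss ≈ 10695 × 6.855/100 ≈ 733.
Year 1999: gap = -1.5 × (8.57 - 5.13) = -5.16%, loss ≈ 10695 × 5.16/100 ≈ 552.
Year 2000: gap = -1.5 × (8.11 - 5.13) = -4.47%, loss ≈ 10695 × 4.47/100 ≈ 478.
Total lost output = 799 + 459 + 733 + 552 + 478 = 3021 billion.

£3,021 billion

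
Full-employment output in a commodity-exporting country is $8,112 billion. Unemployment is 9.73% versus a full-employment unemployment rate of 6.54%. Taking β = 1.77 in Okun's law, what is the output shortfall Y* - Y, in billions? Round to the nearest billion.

$458 billion

Output gap = -1.77 × (9.73 - 6.54) = -1.77 × 3.19 = -5.6463%.
Actual GDP ≈ 8112 × 0.943537 ≈ 7654 billion, so the shortfall is 8112 - 7654 = 458 billion.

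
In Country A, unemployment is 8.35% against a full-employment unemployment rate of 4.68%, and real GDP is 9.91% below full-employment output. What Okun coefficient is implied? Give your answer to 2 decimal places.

Okun's law: output gap = -β × (u - u*).
-9.91 = -β × (8.35 - 4.68) = -β × 3.67, so β = 9.91/3.67 = 2.70.

β ≈ 2.70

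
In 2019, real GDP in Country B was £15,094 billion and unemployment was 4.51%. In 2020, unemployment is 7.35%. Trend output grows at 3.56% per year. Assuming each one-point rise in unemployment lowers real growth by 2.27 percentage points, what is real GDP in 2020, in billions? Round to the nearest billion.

Δu = 7.35 - 4.51 = 2.84 points.
Okun's law (growth form): g_Y = g_Y* - β × Δu = 3.56 - 2.27 × (2.84) = 3.56 - 6.4468 = -2.8868%.
Real GDP in the next year = 15094 × (1 - 2.8868/100) = 15094 × 0.971132 ≈ 14658 billion.

£14,658 billion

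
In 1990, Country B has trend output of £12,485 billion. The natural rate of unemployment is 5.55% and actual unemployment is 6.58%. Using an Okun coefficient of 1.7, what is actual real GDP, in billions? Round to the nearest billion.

£12,266 billion

Unemployment gap = 6.58 - 5.55 = 1.03 points, so the output gap is -1.7 × 1.03 = -1.751%.
Actual GDP = 12485 × (1 - 1.751/100) = 12485 × 0.98249 ≈ 12266 billion.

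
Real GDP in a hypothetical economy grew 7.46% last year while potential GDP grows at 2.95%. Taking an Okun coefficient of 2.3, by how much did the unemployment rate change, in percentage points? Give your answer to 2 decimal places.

-1.96 percentage points

Growth-rate Okun's law: g_Y = g_Y* - β × Δu, so Δu = (g_Y* - g_Y)/β.
Δu = (2.95 - 7.46)/2.3 = -4.51/2.3 = -1.96 percentage points.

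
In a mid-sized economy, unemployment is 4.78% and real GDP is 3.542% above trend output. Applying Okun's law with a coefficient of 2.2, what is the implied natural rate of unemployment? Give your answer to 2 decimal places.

From Okun's law, u - u* = -(output gap)/β = -(3.542)/2.2 = -1.61 points.
So u* = 4.78 + 1.61 = 6.39%.

6.39%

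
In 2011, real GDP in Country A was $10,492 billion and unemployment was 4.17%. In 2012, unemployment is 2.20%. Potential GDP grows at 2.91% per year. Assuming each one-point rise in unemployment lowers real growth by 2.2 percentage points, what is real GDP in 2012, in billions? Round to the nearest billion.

Δu = 2.2 - 4.17 = -1.97 points.
Okun's law (growth form): g_Y = g_Y* - β × Δu = 2.91 - 2.2 × (-1.97) = 2.91 + 4.334 = 7.244%.
Real GDP in the next year = 10492 × (1 + 7.244/100) = 10492 × 1.07244 ≈ 11252 billion.

$11,252 billion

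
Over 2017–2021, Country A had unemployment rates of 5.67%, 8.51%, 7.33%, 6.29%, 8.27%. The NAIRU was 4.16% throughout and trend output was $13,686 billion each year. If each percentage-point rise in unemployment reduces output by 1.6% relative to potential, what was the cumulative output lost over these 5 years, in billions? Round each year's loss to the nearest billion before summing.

Year 2017: gap = -1.6 × (5.67 - 4.16) = -2.416%, loss ≈ 13686 × 2.416/100 ≈ 331.
Year 2018: gap = -1.6 × (8.51 - 4.16) = -6.96%, loss ≈ 13686 × 6.96/100 ≈ 953.
Year 2019: gap = -1.6 × (7.33 - 4.16) = -5.072%, loss ≈ 13686 × 5.072/100 ≈ 694.
Year 2020: gap = -1.6 × (6.29 - 4.16) = -3.408%, loss ≈ 13686 × 3.408/100 ≈ 466.
Year 2021: gap = -1.6 × (8.27 - 4.16) = -6.576%, loss ≈ 13686 × 6.576/100 ≈ 900.
Total lost output = 331 + 953 + 694 + 466 + 900 = 3344 billion.

$3,344 billion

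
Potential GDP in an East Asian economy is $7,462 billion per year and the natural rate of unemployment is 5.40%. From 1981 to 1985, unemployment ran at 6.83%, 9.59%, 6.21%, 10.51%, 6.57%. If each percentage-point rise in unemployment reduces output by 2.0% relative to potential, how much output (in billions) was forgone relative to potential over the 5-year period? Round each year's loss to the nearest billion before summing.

Year 1981: gap = -2.0 × (6.83 - 5.4) = -2.86%, loss ≈ 7462 × 2.86/100 ≈ 213.
Year 1982: gap = -2.0 × (9.59 - 5.4) = -8.38%, loss ≈ 7462 × 8.38/100 ≈ 625.
Year 1983: gap = -2.0 × (6.21 - 5.4) = -1.62%, loss ≈ 7462 × 1.62/100 ≈ 121.
Year 1984: gap = -2.0 × (10.51 - 5.4) = -10.22%, loss ≈ 7462 × 10.22/100 ≈ 763.
Year 1985: gap = -2.0 × (6.57 - 5.4) = -2.34%, loss ≈ 7462 × 2.34/100 ≈ 175.
Total lost output = 213 + 625 + 121 + 763 + 175 = 1897 billion.

$1,897 billion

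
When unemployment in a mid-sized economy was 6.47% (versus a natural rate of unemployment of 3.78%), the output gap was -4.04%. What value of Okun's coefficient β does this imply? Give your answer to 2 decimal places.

β ≈ 1.50

Okun's law: output gap = -β × (u - u*).
-4.04 = -β × (6.47 - 3.78) = -β × 2.69, so β = 4.04/2.69 = 1.50.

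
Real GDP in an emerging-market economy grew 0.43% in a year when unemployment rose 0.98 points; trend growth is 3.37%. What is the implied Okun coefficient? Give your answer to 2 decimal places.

Growth form: g_Y = g_Y* - β × Δu, so β = (g_Y* - g_Y)/Δu.
β = (3.37 - 0.43)/0.98 = 2.94/0.98 = 3.00.

β ≈ 3.00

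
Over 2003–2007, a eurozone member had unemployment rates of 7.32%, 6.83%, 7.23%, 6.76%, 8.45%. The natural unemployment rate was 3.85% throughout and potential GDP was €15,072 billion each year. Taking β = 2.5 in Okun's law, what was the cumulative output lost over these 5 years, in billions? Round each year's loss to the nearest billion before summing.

Year 2003: gap = -2.5 × (7.32 - 3.85) = -8.675%, loss ≈ 15072 × 8.675/100 ≈ 1307.
Year 2004: gap = -2.5 × (6.83 - 3.85) = -7.45%, loss ≈ 15072 × 7.45/100 ≈ 1123.
Year 2005: gap = -2.5 × (7.23 - 3.85) = -8.45%, loss ≈ 15072 × 8.45/100 ≈ 1274.
Year 2006: gap = -2.5 × (6.76 - 3.85) = -7.275%, loss ≈ 15072 × 7.275/100 ≈ 1096.
Year 2007: gap = -2.5 × (8.45 - 3.85) = -11.5%, loss ≈ 15072 × 11.5/100 ≈ 1733.
Total lost output = 1307 + 1123 + 1274 + 1096 + 1733 = 6533 billion.

€6,533 billion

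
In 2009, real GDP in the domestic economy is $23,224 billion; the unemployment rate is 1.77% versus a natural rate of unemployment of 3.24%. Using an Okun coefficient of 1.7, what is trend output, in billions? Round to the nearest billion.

$22,658 billion

Unemployment gap = 1.77 - 3.24 = -1.47 points, so output gap = -1.7 × (-1.47) = 2.499%.
Since Y = Y* × (1 + gap/100), Y* = 23224/1.02499 ≈ 22658 billion.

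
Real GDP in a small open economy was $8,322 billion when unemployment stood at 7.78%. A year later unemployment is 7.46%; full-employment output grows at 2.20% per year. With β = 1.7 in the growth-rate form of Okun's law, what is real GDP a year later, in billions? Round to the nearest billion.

Δu = 7.46 - 7.78 = -0.32 points.
Okun's law (growth form): g_Y = g_Y* - β × Δu = 2.20 - 1.7 × (-0.32) = 2.2 + 0.544 = 2.744%.
Real GDP in the next year = 8322 × (1 + 2.744/100) = 8322 × 1.02744 ≈ 8550 billion.

$8,550 billion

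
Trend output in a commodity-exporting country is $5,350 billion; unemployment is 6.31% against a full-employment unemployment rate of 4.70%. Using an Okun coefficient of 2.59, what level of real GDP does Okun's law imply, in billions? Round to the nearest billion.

Unemployment gap = 6.31 - 4.7 = 1.61 points, so the output gap is -2.59 × 1.61 = -4.1699%.
Actual GDP = 5350 × (1 - 4.1699/100) = 5350 × 0.958301 ≈ 5127 billion.

$5,127 billion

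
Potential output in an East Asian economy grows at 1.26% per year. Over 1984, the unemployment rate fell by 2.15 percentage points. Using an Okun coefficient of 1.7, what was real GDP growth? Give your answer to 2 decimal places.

Growth-rate Okun's law: g_Y = g_Y* - β × Δu.
g_Y = 1.26 - 1.7 × (-2.15) = 1.26 + 3.655 = 4.915%, i.e. 4.92% to 2 d.p.

4.92%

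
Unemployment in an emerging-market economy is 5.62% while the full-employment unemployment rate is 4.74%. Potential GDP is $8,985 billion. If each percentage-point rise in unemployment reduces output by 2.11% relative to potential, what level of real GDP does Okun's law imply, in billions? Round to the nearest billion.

$8,818 billion

Unemployment gap = 5.62 - 4.74 = 0.88 points, so the output gap is -2.11 × 0.88 = -1.8568%.
Actual GDP = 8985 × (1 - 1.8568/100) = 8985 × 0.981432 ≈ 8818 billion.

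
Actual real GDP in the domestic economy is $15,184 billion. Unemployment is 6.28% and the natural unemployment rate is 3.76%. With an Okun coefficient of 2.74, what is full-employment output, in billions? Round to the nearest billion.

$16,310 billion

Unemployment gap = 6.28 - 3.76 = 2.52 points, so output gap = -2.74 × 2.52 = -6.9048%.
Since Y = Y* × (1 + gap/100), Y* = 15184/0.930952 ≈ 16310 billion.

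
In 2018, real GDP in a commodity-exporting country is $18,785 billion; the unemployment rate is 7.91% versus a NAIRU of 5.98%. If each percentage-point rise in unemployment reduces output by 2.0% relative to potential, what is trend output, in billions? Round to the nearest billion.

Unemployment gap = 7.91 - 5.98 = 1.93 points, so output gap = -2 × 1.93 = -3.86%.
Since Y = Y* × (1 + gap/100), Y* = 18785/0.9614 ≈ 19539 billion.

$19,539 billion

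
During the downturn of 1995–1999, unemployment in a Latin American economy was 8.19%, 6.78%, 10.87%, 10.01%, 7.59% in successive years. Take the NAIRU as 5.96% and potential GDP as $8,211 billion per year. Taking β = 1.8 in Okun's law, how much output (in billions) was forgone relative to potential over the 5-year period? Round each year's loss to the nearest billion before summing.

Year 1995: gap = -1.8 × (8.19 - 5.96) = -4.014%, loss ≈ 8211 × 4.014/100 ≈ 330.
Year 1996: gap = -1.8 × (6.78 - 5.96) = -1.476%, loss ≈ 8211 × 1.476/100 ≈ 121.
Year 1997: gap = -1.8 × (10.87 - 5.96) = -8.838%, loss ≈ 8211 × 8.838/100 ≈ 726.
Year 1998: gap = -1.8 × (10.01 - 5.96) = -7.29%, loss ≈ 8211 × 7.29/100 ≈ 599.
Year 1999: gap = -1.8 × (7.59 - 5.96) = -2.934%, loss ≈ 8211 × 2.934/100 ≈ 241.
Total lost output = 330 + 121 + 726 + 599 + 241 = 2017 billion.

$2,017 billion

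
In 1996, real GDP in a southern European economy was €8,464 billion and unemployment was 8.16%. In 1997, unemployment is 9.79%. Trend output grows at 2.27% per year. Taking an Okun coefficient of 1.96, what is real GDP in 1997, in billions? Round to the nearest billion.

Δu = 9.79 - 8.16 = 1.63 points.
Okun's law (growth form): g_Y = g_Y* - β × Δu = 2.27 - 1.96 × (1.63) = 2.27 - 3.1948 = -0.9248%.
Real GDP in the next year = 8464 × (1 - 0.9248/100) = 8464 × 0.990752 ≈ 8386 billion.

€8,386 billion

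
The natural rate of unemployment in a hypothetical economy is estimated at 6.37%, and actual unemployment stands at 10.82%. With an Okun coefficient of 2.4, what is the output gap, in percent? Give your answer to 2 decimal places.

The unemployment gap is 10.82 - 6.37 = 4.45 percentage points.
Okun's law gives an output gap of -2.4 × 4.45 = -10.68%, i.e. 10.68% below potential.

-10.68%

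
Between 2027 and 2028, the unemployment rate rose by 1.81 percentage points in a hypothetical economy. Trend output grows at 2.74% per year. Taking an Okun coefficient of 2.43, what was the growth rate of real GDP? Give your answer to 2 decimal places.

Growth-rate Okun's law: g_Y = g_Y* - β × Δu.
g_Y = 2.74 - 2.43 × (1.81) = 2.74 - 4.3983 = -1.6583%, i.e. -1.66% to 2 d.p.

-1.66%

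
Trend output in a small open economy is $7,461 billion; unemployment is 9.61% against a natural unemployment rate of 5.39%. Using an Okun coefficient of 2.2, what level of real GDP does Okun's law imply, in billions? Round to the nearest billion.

Unemployment gap = 9.61 - 5.39 = 4.22 points, so the output gap is -2.2 × 4.22 = -9.284%.
Actual GDP = 7461 × (1 - 9.284/100) = 7461 × 0.90716 ≈ 6768 billion.

$6,768 billion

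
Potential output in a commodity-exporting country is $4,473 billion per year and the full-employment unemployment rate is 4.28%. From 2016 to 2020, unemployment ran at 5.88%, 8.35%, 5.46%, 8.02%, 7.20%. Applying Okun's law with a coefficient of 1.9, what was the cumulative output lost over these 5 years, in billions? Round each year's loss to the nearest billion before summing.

Year 2016: gap = -1.9 × (5.88 - 4.28) = -3.04%, loss ≈ 4473 × 3.04/100 ≈ 136.
Year 2017: gap = -1.9 × (8.35 - 4.28) = -7.733%, loss ≈ 4473 × 7.733/100 ≈ 346.
Year 2018: gap = -1.9 × (5.46 - 4.28) = -2.242%, loss ≈ 4473 × 2.242/100 ≈ 100.
Year 2019: gap = -1.9 × (8.02 - 4.28) = -7.106%, loss ≈ 4473 × 7.106/100 ≈ 318.
Year 2020: gap = -1.9 × (7.2 - 4.28) = -5.548%, loss ≈ 4473 × 5.548/100 ≈ 248.
Total lost output = 136 + 346 + 100 + 318 + 248 = 1148 billion.

$1,148 billion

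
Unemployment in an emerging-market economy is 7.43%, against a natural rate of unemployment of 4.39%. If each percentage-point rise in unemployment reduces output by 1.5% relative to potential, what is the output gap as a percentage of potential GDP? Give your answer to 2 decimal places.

The unemployment gap is 7.43 - 4.39 = 3.04 percentage points.
Okun's law gives an output gap of -1.5 × 3.04 = -4.56%, i.e. 4.56% below potential.

-4.56%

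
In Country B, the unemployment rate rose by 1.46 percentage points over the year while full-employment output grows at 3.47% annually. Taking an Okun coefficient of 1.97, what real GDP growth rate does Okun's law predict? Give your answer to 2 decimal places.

0.59%

Growth-rate Okun's law: g_Y = g_Y* - β × Δu.
g_Y = 3.47 - 1.97 × (1.46) = 3.47 - 2.8762 = 0.5938%, i.e. 0.59% to 2 d.p.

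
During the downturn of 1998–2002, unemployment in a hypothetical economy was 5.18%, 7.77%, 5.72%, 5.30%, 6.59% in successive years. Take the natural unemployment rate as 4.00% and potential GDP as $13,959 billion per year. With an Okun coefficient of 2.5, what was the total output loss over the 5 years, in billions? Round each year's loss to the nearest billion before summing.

Year 1998: gap = -2.5 × (5.18 - 4) = -2.95%, loss ≈ 13959 × 2.95/100 ≈ 412.
Year 1999: gap = -2.5 × (7.77 - 4) = -9.425%, loss ≈ 13959 × 9.425/100 ≈ 1316.
Year 2000: gap = -2.5 × (5.72 - 4) = -4.3%, loss ≈ 13959 × 4.3/100 ≈ 600.
Year 2001: gap = -2.5 × (5.3 - 4) = -3.25%, loss ≈ 13959 × 3.25/100 ≈ 454.
Year 2002: gap = -2.5 × (6.59 - 4) = -6.475%, loss ≈ 13959 × 6.475/100 ≈ 904.
Total lost output = 412 + 1316 + 600 + 454 + 904 = 3686 billion.

$3,686 billion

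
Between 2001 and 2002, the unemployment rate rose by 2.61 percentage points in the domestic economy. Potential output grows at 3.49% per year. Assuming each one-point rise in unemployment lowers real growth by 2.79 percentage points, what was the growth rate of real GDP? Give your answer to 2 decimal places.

Growth-rate Okun's law: g_Y = g_Y* - β × Δu.
g_Y = 3.49 - 2.79 × (2.61) = 3.49 - 7.2819 = -3.7919%, i.e. -3.79% to 2 d.p.

-3.79%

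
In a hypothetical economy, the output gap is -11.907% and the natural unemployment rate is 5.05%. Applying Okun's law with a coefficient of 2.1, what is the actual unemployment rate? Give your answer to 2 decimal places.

From Okun's law, u - u* = -(output gap)/β = -(-11.907)/2.1 = 5.67 points.
So u = 5.05 + 5.67 = 10.72%.

10.72%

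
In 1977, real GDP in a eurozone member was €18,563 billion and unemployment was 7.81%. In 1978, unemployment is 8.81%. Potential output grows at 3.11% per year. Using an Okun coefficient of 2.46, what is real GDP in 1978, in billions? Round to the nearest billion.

Δu = 8.81 - 7.81 = 1 point.
Okun's law (growth form): g_Y = g_Y* - β × Δu = 3.11 - 2.46 × (1.00) = 3.11 - 2.46 = 0.65%.
Real GDP in the next year = 18563 × (1 + 0.65/100) = 18563 × 1.0065 ≈ 18684 billion.

€18,684 billion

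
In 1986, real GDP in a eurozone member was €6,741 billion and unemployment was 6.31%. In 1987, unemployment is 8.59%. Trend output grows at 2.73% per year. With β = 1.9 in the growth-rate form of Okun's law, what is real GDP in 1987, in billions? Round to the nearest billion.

Δu = 8.59 - 6.31 = 2.28 points.
Okun's law (growth form): g_Y = g_Y* - β × Δu = 2.73 - 1.9 × (2.28) = 2.73 - 4.332 = -1.602%.
Real GDP in the next year = 6741 × (1 - 1.602/100) = 6741 × 0.98398 ≈ 6633 billion.

€6,633 billion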